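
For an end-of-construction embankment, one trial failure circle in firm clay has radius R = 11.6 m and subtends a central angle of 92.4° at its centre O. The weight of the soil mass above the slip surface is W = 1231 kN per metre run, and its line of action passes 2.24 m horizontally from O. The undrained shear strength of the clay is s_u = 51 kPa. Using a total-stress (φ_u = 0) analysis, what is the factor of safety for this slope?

Taking moments about the centre O, the resisting moment is provided by the undrained shear strength acting along the arc:
Arc length L_a = R·θ = 11.6·(92.4°·π/180) = 11.6·1.6127 = 18.71 m
M_R = s_u·L_a·R = 51·18.71·11.6 = 11067.1 kN·m/m
M_D = W·d = 1231·2.24 = 2757.4 kN·m/m
FS = M_R / M_D = 11067.1 / 2757.4 = 4.014

FS = 4.01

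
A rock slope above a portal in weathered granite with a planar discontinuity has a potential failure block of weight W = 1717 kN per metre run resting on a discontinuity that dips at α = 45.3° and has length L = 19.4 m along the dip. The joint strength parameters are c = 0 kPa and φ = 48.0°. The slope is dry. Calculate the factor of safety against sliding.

FS = 1.10

Resolving the block weight along and normal to the plane and applying the Mohr–Coulomb strength on the joint:
N' = W cosα = 1717·cos45.3° = 1207.7 kN/m
Driving force T = W sinα = 1717·sin45.3° = 1220.4 kN/m
Resisting force R = c·L + N'·tanφ = 0·19.4 + 1207.7·tan48.0° = 0.0 + 1341.3 = 1341.3 kN/m
FS = R / T = 1341.3 / 1220.4 = 1.099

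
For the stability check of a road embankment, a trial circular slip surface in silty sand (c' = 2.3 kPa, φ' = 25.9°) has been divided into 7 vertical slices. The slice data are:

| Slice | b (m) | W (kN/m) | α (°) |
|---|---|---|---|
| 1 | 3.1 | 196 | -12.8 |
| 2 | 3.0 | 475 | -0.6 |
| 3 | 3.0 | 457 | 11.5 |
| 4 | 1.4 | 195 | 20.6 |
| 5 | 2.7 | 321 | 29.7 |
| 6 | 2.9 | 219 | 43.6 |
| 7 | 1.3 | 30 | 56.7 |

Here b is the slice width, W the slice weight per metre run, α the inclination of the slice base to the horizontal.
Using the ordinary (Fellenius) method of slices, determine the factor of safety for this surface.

Ordinary method of slices: FS = Σ[c'·Δl_i + (W_i cosα_i)·tanφ'] / Σ W_i sinα_i, with Δl_i = b_i / cosα_i.
Slice 1: Δl = 3.1/cos(-12.8°) = 3.179 m; N'_1 = 196·cos(-12.8°) = 191.1; c'Δl = 7.31; W sinα = -43.4
Slice 2: Δl = 3.0/cos(-0.6°) = 3.000 m; N'_2 = 475·cos(-0.6°) = 475.0; c'Δl = 6.90; W sinα = -5.0
Slice 3: Δl = 3.0/cos11.5° = 3.061 m; N'_3 = 457·cos11.5° = 447.8; c'Δl = 7.04; W sinα = 91.1
Slice 4: Δl = 1.4/cos20.6° = 1.496 m; N'_4 = 195·cos20.6° = 182.5; c'Δl = 3.44; W sinα = 68.6
Slice 5: Δl = 2.7/cos29.7° = 3.108 m; N'_5 = 321·cos29.7° = 278.8; c'Δl = 7.15; W sinα = 159.0
Slice 6: Δl = 2.9/cos43.6° = 4.005 m; N'_6 = 219·cos43.6° = 158.6; c'Δl = 9.21; W sinα = 151.0
Slice 7: Δl = 1.3/cos56.7° = 2.368 m; N'_7 = 30·cos56.7° = 16.5; c'Δl = 5.45; W sinα = 25.1
Σc'Δl = 46.5 kN/m; ΣN' = 1750.4 kN/m; ΣW sinα = 446.5 kN/m
Resisting = 46.5 + 1750.4·tan25.9° = 46.5 + 849.9 = 896.4 kN/m
FS = 896.4 / 446.5 = 2.008

FS = 2.01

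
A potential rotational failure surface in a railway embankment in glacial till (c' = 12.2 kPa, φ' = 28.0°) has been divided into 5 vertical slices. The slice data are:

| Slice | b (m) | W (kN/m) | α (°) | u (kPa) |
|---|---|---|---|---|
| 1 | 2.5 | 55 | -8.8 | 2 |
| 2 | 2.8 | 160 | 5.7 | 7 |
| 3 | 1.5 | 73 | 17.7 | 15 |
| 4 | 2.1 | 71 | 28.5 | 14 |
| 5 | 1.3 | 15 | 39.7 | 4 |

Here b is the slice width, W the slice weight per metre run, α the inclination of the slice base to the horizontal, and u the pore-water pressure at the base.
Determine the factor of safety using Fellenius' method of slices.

FS = 3.79

Ordinary method of slices: FS = Σ[c'·Δl_i + (W_i cosα_i − u_i·Δl_i)·tanφ'] / Σ W_i sinα_i, with Δl_i = b_i / cosα_i.
Slice 1: Δl = 2.5/cos(-8.8°) = 2.530 m; N'_1 = 55·cos(-8.8°) − 2·2.530 = 49.3; c'Δl = 30.86; W sinα = -8.4
Slice 2: Δl = 2.8/cos5.7° = 2.814 m; N'_2 = 160·cos5.7° − 7·2.814 = 139.5; c'Δl = 34.33; W sinα = 15.9
Slice 3: Δl = 1.5/cos17.7° = 1.575 m; N'_3 = 73·cos17.7° − 15·1.575 = 45.9; c'Δl = 19.21; W sinα = 22.2
Slice 4: Δl = 2.1/cos28.5° = 2.390 m; N'_4 = 71·cos28.5° − 14·2.390 = 28.9; c'Δl = 29.15; W sinα = 33.9
Slice 5: Δl = 1.3/cos39.7° = 1.690 m; N'_5 = 15·cos39.7° − 4·1.690 = 4.8; c'Δl = 20.61; W sinα = 9.6
Σc'Δl = 134.2 kN/m; ΣN' = 268.5 kN/m; ΣW sinα = 73.1 kN/m
Resisting = 134.2 + 268.5·tan28.0° = 134.2 + 142.7 = 276.9 kN/m
FS = 276.9 / 73.1 = 3.786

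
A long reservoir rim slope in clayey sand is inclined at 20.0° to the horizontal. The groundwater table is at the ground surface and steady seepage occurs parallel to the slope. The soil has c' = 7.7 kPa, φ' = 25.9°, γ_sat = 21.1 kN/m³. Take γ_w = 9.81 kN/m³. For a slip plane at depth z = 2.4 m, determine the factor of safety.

FS = 1.19

With seepage parallel to the slope and the water table at the surface, the effective normal stress on the slip plane uses the buoyant unit weight γ' = γ_sat − γ_w while the driving shear stress uses γ_sat:
FS = [c' + γ' z cos²β tanφ'] / [γ_sat z sinβ cosβ]
γ' = 21.1 − 9.81 = 11.29 kN/m³
Numerator = 7.7 + 11.29·2.4·cos²20.0°·tan25.9° = 7.7 + 11.29·2.4·0.8830·0.4856 = 19.318 kPa
Denominator = 21.1·2.4·sin20.0°·cos20.0° = 21.1·2.4·0.3420·0.9397 = 16.275 kPa
FS = 19.318 / 16.275 = 1.187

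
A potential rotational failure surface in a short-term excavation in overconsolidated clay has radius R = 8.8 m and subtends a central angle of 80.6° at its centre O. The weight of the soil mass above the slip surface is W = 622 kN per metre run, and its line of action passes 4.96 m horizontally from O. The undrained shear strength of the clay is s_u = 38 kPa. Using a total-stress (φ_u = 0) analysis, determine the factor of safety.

Taking moments about the centre O, the resisting moment is provided by the undrained shear strength acting along the arc:
Arc length L_a = R·θ = 8.8·(80.6°·π/180) = 8.8·1.4067 = 12.38 m
M_R = s_u·L_a·R = 38·12.38·8.8 = 4139.6 kN·m/m
M_D = W·d = 622·4.96 = 3085.1 kN·m/m
FS = M_R / M_D = 4139.6 / 3085.1 = 1.342

FS = 1.34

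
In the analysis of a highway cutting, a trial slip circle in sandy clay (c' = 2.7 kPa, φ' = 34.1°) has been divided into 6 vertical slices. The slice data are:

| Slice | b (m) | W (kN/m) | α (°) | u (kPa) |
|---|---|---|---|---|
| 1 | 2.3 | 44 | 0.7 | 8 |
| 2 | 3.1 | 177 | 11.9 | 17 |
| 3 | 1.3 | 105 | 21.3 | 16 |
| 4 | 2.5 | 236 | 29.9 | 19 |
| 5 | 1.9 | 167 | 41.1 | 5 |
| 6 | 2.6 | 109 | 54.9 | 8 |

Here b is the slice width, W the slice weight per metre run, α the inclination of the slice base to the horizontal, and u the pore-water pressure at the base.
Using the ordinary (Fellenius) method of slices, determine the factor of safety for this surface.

FS = 1.00

Ordinary method of slices: FS = Σ[c'·Δl_i + (W_i cosα_i − u_i·Δl_i)·tanφ'] / Σ W_i sinα_i, with Δl_i = b_i / cosα_i.
Slice 1: Δl = 2.3/cos0.7° = 2.300 m; N'_1 = 44·cos0.7° − 8·2.300 = 25.6; c'Δl = 6.21; W sinα = 0.5
Slice 2: Δl = 3.1/cos11.9° = 3.168 m; N'_2 = 177·cos11.9° − 17·3.168 = 119.3; c'Δl = 8.55; W sinα = 36.5
Slice 3: Δl = 1.3/cos21.3° = 1.395 m; N'_3 = 105·cos21.3° − 16·1.395 = 75.5; c'Δl = 3.77; W sinα = 38.1
Slice 4: Δl = 2.5/cos29.9° = 2.884 m; N'_4 = 236·cos29.9° − 19·2.884 = 149.8; c'Δl = 7.79; W sinα = 117.6
Slice 5: Δl = 1.9/cos41.1° = 2.521 m; N'_5 = 167·cos41.1° − 5·2.521 = 113.2; c'Δl = 6.81; W sinα = 109.8
Slice 6: Δl = 2.6/cos54.9° = 4.522 m; N'_6 = 109·cos54.9° − 8·4.522 = 26.5; c'Δl = 12.21; W sinα = 89.2
Σc'Δl = 45.3 kN/m; ΣN' = 510.0 kN/m; ΣW sinα = 391.8 kN/m
Resisting = 45.3 + 510.0·tan34.1° = 45.3 + 345.3 = 390.6 kN/m
FS = 390.6 / 391.8 = 0.997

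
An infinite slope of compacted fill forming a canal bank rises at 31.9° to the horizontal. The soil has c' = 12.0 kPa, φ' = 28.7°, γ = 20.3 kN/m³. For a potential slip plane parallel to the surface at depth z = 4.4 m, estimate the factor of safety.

For an infinite slope with a slip plane parallel to the surface (no pore pressure): FS = [c' + γz cos²β tanφ'] / [γz sinβ cosβ].
γz = 20.3·4.4 = 89.32 kN/m²
Numerator = 12.0 + 89.32·cos²31.9°·tan28.7° = 12.0 + 89.32·0.7208·0.5475 = 47.246 kPa
Denominator = 89.32·sin31.9°·cos31.9° = 89.32·0.5284·0.8490 = 40.072 kPa
FS = 47.246 / 40.072 = 1.179

FS = 1.18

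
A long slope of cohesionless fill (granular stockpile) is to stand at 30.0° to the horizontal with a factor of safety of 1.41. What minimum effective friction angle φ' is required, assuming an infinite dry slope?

φ' = 39.1°

FS = tanφ'/tanβ ⇒ tanφ' = FS · tanβ = 1.41 · tan30.0° = 0.8141
φ' = arctan(0.8141) = 39.15°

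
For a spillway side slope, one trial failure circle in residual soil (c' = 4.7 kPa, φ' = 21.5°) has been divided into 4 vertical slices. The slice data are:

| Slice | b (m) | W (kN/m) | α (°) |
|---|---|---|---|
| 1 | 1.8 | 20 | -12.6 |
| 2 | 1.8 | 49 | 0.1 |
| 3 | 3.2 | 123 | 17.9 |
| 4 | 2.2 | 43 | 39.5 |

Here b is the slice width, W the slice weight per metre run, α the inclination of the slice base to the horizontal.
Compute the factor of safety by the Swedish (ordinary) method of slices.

Ordinary method of slices: FS = Σ[c'·Δl_i + (W_i cosα_i)·tanφ'] / Σ W_i sinα_i, with Δl_i = b_i / cosα_i.
Slice 1: Δl = 1.8/cos(-12.6°) = 1.844 m; N'_1 = 20·cos(-12.6°) = 19.5; c'Δl = 8.67; W sinα = -4.4
Slice 2: Δl = 1.8/cos0.1° = 1.800 m; N'_2 = 49·cos0.1° = 49.0; c'Δl = 8.46; W sinα = 0.1
Slice 3: Δl = 3.2/cos17.9° = 3.363 m; N'_3 = 123·cos17.9° = 117.0; c'Δl = 15.81; W sinα = 37.8
Slice 4: Δl = 2.2/cos39.5° = 2.851 m; N'_4 = 43·cos39.5° = 33.2; c'Δl = 13.40; W sinα = 27.4
Σc'Δl = 46.3 kN/m; ΣN' = 218.7 kN/m; ΣW sinα = 60.9 kN/m
Resisting = 46.3 + 218.7·tan21.5° = 46.3 + 86.2 = 132.5 kN/m
FS = 132.5 / 60.9 = 2.176

FS = 2.18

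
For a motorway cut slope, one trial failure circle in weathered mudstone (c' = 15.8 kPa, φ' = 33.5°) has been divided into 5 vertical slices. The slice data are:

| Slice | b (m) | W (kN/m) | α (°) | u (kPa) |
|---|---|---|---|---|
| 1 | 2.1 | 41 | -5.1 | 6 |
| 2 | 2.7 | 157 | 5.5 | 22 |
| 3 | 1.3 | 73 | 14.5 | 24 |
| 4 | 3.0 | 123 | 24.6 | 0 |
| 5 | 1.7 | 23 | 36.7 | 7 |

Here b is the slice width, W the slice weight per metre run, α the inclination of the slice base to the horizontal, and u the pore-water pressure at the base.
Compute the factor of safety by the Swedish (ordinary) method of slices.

Ordinary method of slices: FS = Σ[c'·Δl_i + (W_i cosα_i − u_i·Δl_i)·tanφ'] / Σ W_i sinα_i, with Δl_i = b_i / cosα_i.
Slice 1: Δl = 2.1/cos(-5.1°) = 2.108 m; N'_1 = 41·cos(-5.1°) − 6·2.108 = 28.2; c'Δl = 33.31; W sinα = -3.6
Slice 2: Δl = 2.7/cos5.5° = 2.712 m; N'_2 = 157·cos5.5° − 22·2.712 = 96.6; c'Δl = 42.86; W sinα = 15.0
Slice 3: Δl = 1.3/cos14.5° = 1.343 m; N'_3 = 73·cos14.5° − 24·1.343 = 38.4; c'Δl = 21.22; W sinα = 18.3
Slice 4: Δl = 3.0/cos24.6° = 3.299 m; N'_4 = 123·cos24.6° − 0·3.299 = 111.8; c'Δl = 52.13; W sinα = 51.2
Slice 5: Δl = 1.7/cos36.7° = 2.120 m; N'_5 = 23·cos36.7° − 7·2.120 = 3.6; c'Δl = 33.50; W sinα = 13.7
Σc'Δl = 183.0 kN/m; ΣN' = 278.7 kN/m; ΣW sinα = 94.6 kN/m
Resisting = 183.0 + 278.7·tan33.5° = 183.0 + 184.4 = 367.5 kN/m
FS = 367.5 / 94.6 = 3.883

FS = 3.88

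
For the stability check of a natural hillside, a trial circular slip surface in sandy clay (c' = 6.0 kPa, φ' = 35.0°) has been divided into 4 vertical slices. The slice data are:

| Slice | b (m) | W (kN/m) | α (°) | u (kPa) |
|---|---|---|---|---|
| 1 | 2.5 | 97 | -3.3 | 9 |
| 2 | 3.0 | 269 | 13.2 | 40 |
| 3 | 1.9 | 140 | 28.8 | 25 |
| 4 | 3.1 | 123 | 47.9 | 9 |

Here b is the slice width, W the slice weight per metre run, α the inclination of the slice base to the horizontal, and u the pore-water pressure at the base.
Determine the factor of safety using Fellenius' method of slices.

FS = 1.40

Ordinary method of slices: FS = Σ[c'·Δl_i + (W_i cosα_i − u_i·Δl_i)·tanφ'] / Σ W_i sinα_i, with Δl_i = b_i / cosα_i.
Slice 1: Δl = 2.5/cos(-3.3°) = 2.504 m; N'_1 = 97·cos(-3.3°) − 9·2.504 = 74.3; c'Δl = 15.02; W sinα = -5.6
Slice 2: Δl = 3.0/cos13.2° = 3.081 m; N'_2 = 269·cos13.2° − 40·3.081 = 138.6; c'Δl = 18.49; W sinα = 61.4
Slice 3: Δl = 1.9/cos28.8° = 2.168 m; N'_3 = 140·cos28.8° − 25·2.168 = 68.5; c'Δl = 13.01; W sinα = 67.4
Slice 4: Δl = 3.1/cos47.9° = 4.624 m; N'_4 = 123·cos47.9° − 9·4.624 = 40.8; c'Δl = 27.74; W sinα = 91.3
Σc'Δl = 74.3 kN/m; ΣN' = 322.3 kN/m; ΣW sinα = 214.6 kN/m
Resisting = 74.3 + 322.3·tan35.0° = 74.3 + 225.7 = 299.9 kN/m
FS = 299.9 / 214.6 = 1.398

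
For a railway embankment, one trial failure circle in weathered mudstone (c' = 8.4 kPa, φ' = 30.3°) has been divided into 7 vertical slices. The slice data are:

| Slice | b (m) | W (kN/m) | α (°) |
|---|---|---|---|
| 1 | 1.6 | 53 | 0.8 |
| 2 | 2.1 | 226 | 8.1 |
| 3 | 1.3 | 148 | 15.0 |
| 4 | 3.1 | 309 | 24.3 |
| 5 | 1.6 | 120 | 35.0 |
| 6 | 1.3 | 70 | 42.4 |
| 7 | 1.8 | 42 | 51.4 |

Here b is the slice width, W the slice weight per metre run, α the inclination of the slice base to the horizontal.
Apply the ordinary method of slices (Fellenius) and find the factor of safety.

Ordinary method of slices: FS = Σ[c'·Δl_i + (W_i cosα_i)·tanφ'] / Σ W_i sinα_i, with Δl_i = b_i / cosα_i.
Slice 1: Δl = 1.6/cos0.8° = 1.600 m; N'_1 = 53·cos0.8° = 53.0; c'Δl = 13.44; W sinα = 0.7
Slice 2: Δl = 2.1/cos8.1° = 2.121 m; N'_2 = 226·cos8.1° = 223.7; c'Δl = 17.82; W sinα = 31.8
Slice 3: Δl = 1.3/cos15.0° = 1.346 m; N'_3 = 148·cos15.0° = 143.0; c'Δl = 11.31; W sinα = 38.3
Slice 4: Δl = 3.1/cos24.3° = 3.401 m; N'_4 = 309·cos24.3° = 281.6; c'Δl = 28.57; W sinα = 127.2
Slice 5: Δl = 1.6/cos35.0° = 1.953 m; N'_5 = 120·cos35.0° = 98.3; c'Δl = 16.41; W sinα = 68.8
Slice 6: Δl = 1.3/cos42.4° = 1.760 m; N'_6 = 70·cos42.4° = 51.7; c'Δl = 14.79; W sinα = 47.2
Slice 7: Δl = 1.8/cos51.4° = 2.885 m; N'_7 = 42·cos51.4° = 26.2; c'Δl = 24.24; W sinα = 32.8
Σc'Δl = 126.6 kN/m; ΣN' = 877.5 kN/m; ΣW sinα = 346.9 kN/m
Resisting = 126.6 + 877.5·tan30.3° = 126.6 + 512.8 = 639.3 kN/m
FS = 639.3 / 346.9 = 1.843

FS = 1.84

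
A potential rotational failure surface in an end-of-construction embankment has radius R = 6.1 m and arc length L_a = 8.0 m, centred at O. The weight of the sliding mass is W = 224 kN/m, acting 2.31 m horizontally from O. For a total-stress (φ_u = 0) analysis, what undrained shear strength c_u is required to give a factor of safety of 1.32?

c_u = 14.0 kPa

FS = c_u·L_a·R / (W·d), so c_u = FS·W·d / (L_a·R).
c_u = 1.32·224·2.31 / (8.00·6.1) = 683.0 / 48.80 = 14.00 kPa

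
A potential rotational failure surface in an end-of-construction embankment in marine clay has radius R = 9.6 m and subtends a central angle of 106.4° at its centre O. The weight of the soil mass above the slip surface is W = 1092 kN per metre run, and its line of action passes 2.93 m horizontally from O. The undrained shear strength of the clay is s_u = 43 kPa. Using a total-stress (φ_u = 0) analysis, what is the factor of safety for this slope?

Taking moments about the centre O, the resisting moment is provided by the undrained shear strength acting along the arc:
Arc length L_a = R·θ = 9.6·(106.4°·π/180) = 9.6·1.8570 = 17.83 m
M_R = s_u·L_a·R = 43·17.83·9.6 = 7359.2 kN·m/m
M_D = W·d = 1092·2.93 = 3199.6 kN·m/m
FS = M_R / M_D = 7359.2 / 3199.6 = 2.300

FS = 2.30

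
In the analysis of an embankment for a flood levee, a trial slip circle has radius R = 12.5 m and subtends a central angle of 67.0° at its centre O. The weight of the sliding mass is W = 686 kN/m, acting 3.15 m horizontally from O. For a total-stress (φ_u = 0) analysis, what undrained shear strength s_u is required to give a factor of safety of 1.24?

s_u = 14.7 kPa

FS = s_u·L_a·R / (W·d), so s_u = FS·W·d / (L_a·R).
Arc length L_a = R·θ = 12.5·(67.0°·π/180) = 12.5·1.1694 = 14.62 m
s_u = 1.24·686·3.15 / (14.62·12.5) = 2679.5 / 182.71 = 14.67 kPa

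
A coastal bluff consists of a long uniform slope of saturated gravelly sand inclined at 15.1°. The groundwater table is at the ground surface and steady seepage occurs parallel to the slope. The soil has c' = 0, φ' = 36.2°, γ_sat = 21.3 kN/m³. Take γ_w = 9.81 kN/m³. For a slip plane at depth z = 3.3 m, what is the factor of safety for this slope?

FS = 1.46

With seepage parallel to the slope and the water table at the surface, the effective normal stress on the slip plane uses the buoyant unit weight γ' = γ_sat − γ_w while the driving shear stress uses γ_sat:
FS = [c' + γ' z cos²β tanφ'] / [γ_sat z sinβ cosβ]
(For c' = 0 this reduces to FS = (γ'/γ_sat)·tanφ'/tanβ.)
γ' = 21.3 − 9.81 = 11.49 kN/m³
Numerator = 0.0 + 11.49·3.3·cos²15.1°·tan36.2° = 0.0 + 11.49·3.3·0.9321·0.7319 = 25.868 kPa
Denominator = 21.3·3.3·sin15.1°·cos15.1° = 21.3·3.3·0.2605·0.9655 = 17.679 kPa
FS = 25.868 / 17.679 = 1.463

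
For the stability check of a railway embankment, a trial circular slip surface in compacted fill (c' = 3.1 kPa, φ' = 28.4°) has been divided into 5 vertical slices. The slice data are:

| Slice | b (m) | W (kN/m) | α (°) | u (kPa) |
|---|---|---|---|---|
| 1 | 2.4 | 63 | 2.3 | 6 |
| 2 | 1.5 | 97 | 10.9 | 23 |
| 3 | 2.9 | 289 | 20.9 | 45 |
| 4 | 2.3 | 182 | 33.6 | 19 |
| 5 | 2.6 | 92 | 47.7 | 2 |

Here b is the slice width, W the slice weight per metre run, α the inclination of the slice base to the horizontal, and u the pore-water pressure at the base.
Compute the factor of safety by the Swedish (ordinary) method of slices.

Ordinary method of slices: FS = Σ[c'·Δl_i + (W_i cosα_i − u_i·Δl_i)·tanφ'] / Σ W_i sinα_i, with Δl_i = b_i / cosα_i.
Slice 1: Δl = 2.4/cos2.3° = 2.402 m; N'_1 = 63·cos2.3° − 6·2.402 = 48.5; c'Δl = 7.45; W sinα = 2.5
Slice 2: Δl = 1.5/cos10.9° = 1.528 m; N'_2 = 97·cos10.9° − 23·1.528 = 60.1; c'Δl = 4.74; W sinα = 18.3
Slice 3: Δl = 2.9/cos20.9° = 3.104 m; N'_3 = 289·cos20.9° − 45·3.104 = 130.3; c'Δl = 9.62; W sinα = 103.1
Slice 4: Δl = 2.3/cos33.6° = 2.761 m; N'_4 = 182·cos33.6° − 19·2.761 = 99.1; c'Δl = 8.56; W sinα = 100.7
Slice 5: Δl = 2.6/cos47.7° = 3.863 m; N'_5 = 92·cos47.7° − 2·3.863 = 54.2; c'Δl = 11.98; W sinα = 68.0
Σc'Δl = 42.3 kN/m; ΣN' = 392.3 kN/m; ΣW sinα = 292.7 kN/m
Resisting = 42.3 + 392.3·tan28.4° = 42.3 + 212.1 = 254.4 kN/m
FS = 254.4 / 292.7 = 0.869

FS = 0.87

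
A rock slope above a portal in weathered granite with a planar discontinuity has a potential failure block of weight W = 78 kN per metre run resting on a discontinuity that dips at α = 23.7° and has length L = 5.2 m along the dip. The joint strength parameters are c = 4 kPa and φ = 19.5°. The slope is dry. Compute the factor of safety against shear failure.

FS = 1.47

Resolving the block weight along and normal to the plane and applying the Mohr–Coulomb strength on the joint:
N' = W cosα = 78·cos23.7° = 71.4 kN/m
Driving force T = W sinα = 78·sin23.7° = 31.4 kN/m
Resisting force R = c·L + N'·tanφ = 4·5.2 + 71.4·tan19.5° = 20.8 + 25.3 = 46.1 kN/m
FS = R / T = 46.1 / 31.4 = 1.470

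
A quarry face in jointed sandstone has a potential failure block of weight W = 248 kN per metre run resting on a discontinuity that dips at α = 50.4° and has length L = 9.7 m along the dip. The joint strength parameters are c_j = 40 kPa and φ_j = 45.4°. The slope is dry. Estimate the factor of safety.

FS = 2.87

Resolving the block weight along and normal to the plane and applying the Mohr–Coulomb strength on the joint:
N' = W cosα = 248·cos50.4° = 158.1 kN/m
Driving force T = W sinα = 248·sin50.4° = 191.1 kN/m
Resisting force R = c_j·L + N'·tanφ_j = 40·9.7 + 158.1·tan45.4° = 388.0 + 160.3 = 548.3 kN/m
FS = R / T = 548.3 / 191.1 = 2.869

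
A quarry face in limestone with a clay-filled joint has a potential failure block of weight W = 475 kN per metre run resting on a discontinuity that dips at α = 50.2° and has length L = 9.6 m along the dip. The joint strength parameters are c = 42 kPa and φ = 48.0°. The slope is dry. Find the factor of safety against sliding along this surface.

Resolving the block weight along and normal to the plane and applying the Mohr–Coulomb strength on the joint:
N' = W cosα = 475·cos50.2° = 304.1 kN/m
Driving force T = W sinα = 475·sin50.2° = 364.9 kN/m
Resisting force R = c·L + N'·tanφ = 42·9.6 + 304.1·tan48.0° = 403.2 + 337.7 = 740.9 kN/m
FS = R / T = 740.9 / 364.9 = 2.030

FS = 2.03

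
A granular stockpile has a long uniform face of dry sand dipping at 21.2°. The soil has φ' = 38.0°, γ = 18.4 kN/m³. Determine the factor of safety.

FS = 2.01

For a dry cohesionless infinite slope the factor of safety is FS = tanφ' / tanβ.
FS = tan38.0° / tan21.2° = 0.7813 / 0.3879 = 2.014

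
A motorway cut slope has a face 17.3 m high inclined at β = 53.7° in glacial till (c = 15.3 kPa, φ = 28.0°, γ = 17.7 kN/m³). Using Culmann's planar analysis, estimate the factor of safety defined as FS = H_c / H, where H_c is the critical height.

FS = 1.44

H_c = (4c/γ) · sinβ cosφ / [1 − cos(β − φ)]
    = (4·15.3/17.7) · sin53.7°·cos28.0° / [1 − cos25.7°]
    = 3.458 · 0.7116 / 0.0989 = 24.87 m
FS = H_c / H = 24.87 / 17.3 = 1.438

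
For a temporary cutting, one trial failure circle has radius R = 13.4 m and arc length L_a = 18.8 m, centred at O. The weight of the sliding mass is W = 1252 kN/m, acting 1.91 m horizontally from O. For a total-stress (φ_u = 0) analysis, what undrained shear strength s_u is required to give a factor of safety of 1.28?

FS = s_u·L_a·R / (W·d), so s_u = FS·W·d / (L_a·R).
s_u = 1.28·1252·1.91 / (18.80·13.4) = 3060.9 / 251.92 = 12.15 kPa

s_u = 12.2 kPa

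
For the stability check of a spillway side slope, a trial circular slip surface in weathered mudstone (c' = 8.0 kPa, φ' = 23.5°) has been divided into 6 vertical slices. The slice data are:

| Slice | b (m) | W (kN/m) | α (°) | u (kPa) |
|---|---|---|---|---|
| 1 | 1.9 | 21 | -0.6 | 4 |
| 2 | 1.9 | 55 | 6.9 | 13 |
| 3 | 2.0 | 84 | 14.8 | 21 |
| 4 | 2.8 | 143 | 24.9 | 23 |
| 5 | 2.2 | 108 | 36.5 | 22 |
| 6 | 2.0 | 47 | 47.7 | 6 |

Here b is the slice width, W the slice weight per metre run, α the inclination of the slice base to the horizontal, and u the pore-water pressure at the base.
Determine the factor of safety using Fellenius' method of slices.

Ordinary method of slices: FS = Σ[c'·Δl_i + (W_i cosα_i − u_i·Δl_i)·tanφ'] / Σ W_i sinα_i, with Δl_i = b_i / cosα_i.
Slice 1: Δl = 1.9/cos(-0.6°) = 1.900 m; N'_1 = 21·cos(-0.6°) − 4·1.900 = 13.4; c'Δl = 15.20; W sinα = -0.2
Slice 2: Δl = 1.9/cos6.9° = 1.914 m; N'_2 = 55·cos6.9° − 13·1.914 = 29.7; c'Δl = 15.31; W sinα = 6.6
Slice 3: Δl = 2.0/cos14.8° = 2.069 m; N'_3 = 84·cos14.8° − 21·2.069 = 37.8; c'Δl = 16.55; W sinα = 21.5
Slice 4: Δl = 2.8/cos24.9° = 3.087 m; N'_4 = 143·cos24.9° − 23·3.087 = 58.7; c'Δl = 24.70; W sinα = 60.2
Slice 5: Δl = 2.2/cos36.5° = 2.737 m; N'_5 = 108·cos36.5° − 22·2.737 = 26.6; c'Δl = 21.89; W sinα = 64.2
Slice 6: Δl = 2.0/cos47.7° = 2.972 m; N'_6 = 47·cos47.7° − 6·2.972 = 13.8; c'Δl = 23.77; W sinα = 34.8
Σc'Δl = 117.4 kN/m; ΣN' = 180.0 kN/m; ΣW sinα = 187.1 kN/m
Resisting = 117.4 + 180.0·tan23.5° = 117.4 + 78.3 = 195.7 kN/m
FS = 195.7 / 187.1 = 1.046

FS = 1.05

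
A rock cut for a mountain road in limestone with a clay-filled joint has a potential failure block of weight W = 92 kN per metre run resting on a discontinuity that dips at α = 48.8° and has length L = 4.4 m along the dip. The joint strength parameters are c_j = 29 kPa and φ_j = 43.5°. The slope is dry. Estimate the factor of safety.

Resolving the block weight along and normal to the plane and applying the Mohr–Coulomb strength on the joint:
N' = W cosα = 92·cos48.8° = 60.6 kN/m
Driving force T = W sinα = 92·sin48.8° = 69.2 kN/m
Resisting force R = c_j·L + N'·tanφ_j = 29·4.4 + 60.6·tan43.5° = 127.6 + 57.5 = 185.1 kN/m
FS = R / T = 185.1 / 69.2 = 2.674

FS = 2.67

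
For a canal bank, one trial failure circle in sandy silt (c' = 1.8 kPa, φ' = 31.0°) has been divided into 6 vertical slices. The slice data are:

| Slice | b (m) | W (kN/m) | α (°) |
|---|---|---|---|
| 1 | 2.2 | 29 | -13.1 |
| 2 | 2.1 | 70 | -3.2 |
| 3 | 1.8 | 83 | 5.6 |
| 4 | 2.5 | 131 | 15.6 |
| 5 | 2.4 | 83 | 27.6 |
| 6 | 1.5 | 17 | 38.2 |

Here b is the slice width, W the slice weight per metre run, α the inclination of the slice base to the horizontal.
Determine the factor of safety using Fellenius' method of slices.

FS = 3.19

Ordinary method of slices: FS = Σ[c'·Δl_i + (W_i cosα_i)·tanφ'] / Σ W_i sinα_i, with Δl_i = b_i / cosα_i.
Slice 1: Δl = 2.2/cos(-13.1°) = 2.259 m; N'_1 = 29·cos(-13.1°) = 28.2; c'Δl = 4.07; W sinα = -6.6
Slice 2: Δl = 2.1/cos(-3.2°) = 2.103 m; N'_2 = 70·cos(-3.2°) = 69.9; c'Δl = 3.79; W sinα = -3.9
Slice 3: Δl = 1.8/cos5.6° = 1.809 m; N'_3 = 83·cos5.6° = 82.6; c'Δl = 3.26; W sinα = 8.1
Slice 4: Δl = 2.5/cos15.6° = 2.596 m; N'_4 = 131·cos15.6° = 126.2; c'Δl = 4.67; W sinα = 35.2
Slice 5: Δl = 2.4/cos27.6° = 2.708 m; N'_5 = 83·cos27.6° = 73.6; c'Δl = 4.87; W sinα = 38.5
Slice 6: Δl = 1.5/cos38.2° = 1.909 m; N'_6 = 17·cos38.2° = 13.4; c'Δl = 3.44; W sinα = 10.5
Σc'Δl = 24.1 kN/m; ΣN' = 393.8 kN/m; ΣW sinα = 81.8 kN/m
Resisting = 24.1 + 393.8·tan31.0° = 24.1 + 236.6 = 260.7 kN/m
FS = 260.7 / 81.8 = 3.187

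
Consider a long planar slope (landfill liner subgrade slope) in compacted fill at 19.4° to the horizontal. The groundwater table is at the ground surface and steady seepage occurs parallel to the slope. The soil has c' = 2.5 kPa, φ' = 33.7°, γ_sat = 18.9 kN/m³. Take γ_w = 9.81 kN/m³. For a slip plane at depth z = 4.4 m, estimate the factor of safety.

FS = 1.01

With seepage parallel to the slope and the water table at the surface, the effective normal stress on the slip plane uses the buoyant unit weight γ' = γ_sat − γ_w while the driving shear stress uses γ_sat:
FS = [c' + γ' z cos²β tanφ'] / [γ_sat z sinβ cosβ]
γ' = 18.9 − 9.81 = 9.09 kN/m³
Numerator = 2.5 + 9.09·4.4·cos²19.4°·tan33.7° = 2.5 + 9.09·4.4·0.8897·0.6669 = 26.231 kPa
Denominator = 18.9·4.4·sin19.4°·cos19.4° = 18.9·4.4·0.3322·0.9432 = 26.054 kPa
FS = 26.231 / 26.054 = 1.007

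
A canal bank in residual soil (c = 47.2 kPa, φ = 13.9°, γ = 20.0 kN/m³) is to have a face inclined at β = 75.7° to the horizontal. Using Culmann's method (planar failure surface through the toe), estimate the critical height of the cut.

H_c = 16.84 m

Culmann's analysis gives the critical failure plane at α_cr = (β + φ)/2 = (75.7 + 13.9)/2 = 44.8°, and the critical height
H_c = (4c/γ) · sinβ cosφ / [1 − cos(β − φ)]
    = (4·47.2/20.0) · sin75.7°·cos13.9° / [1 − cos(61.8°)]
    = 9.440 · 0.9690·0.9707 / [1 − 0.4726]
    = 9.440 · 0.9406 / 0.5274
    = 16.84 m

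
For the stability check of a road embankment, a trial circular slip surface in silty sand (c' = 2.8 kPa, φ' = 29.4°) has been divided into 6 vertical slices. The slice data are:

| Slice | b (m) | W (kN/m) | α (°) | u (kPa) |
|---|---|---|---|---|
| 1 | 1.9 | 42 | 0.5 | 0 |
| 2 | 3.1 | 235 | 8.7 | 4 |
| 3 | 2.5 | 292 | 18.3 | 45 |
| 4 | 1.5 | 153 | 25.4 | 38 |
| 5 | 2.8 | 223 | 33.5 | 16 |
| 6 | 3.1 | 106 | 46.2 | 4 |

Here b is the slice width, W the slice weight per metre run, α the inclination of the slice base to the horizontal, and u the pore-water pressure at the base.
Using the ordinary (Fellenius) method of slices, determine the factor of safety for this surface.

Ordinary method of slices: FS = Σ[c'·Δl_i + (W_i cosα_i − u_i·Δl_i)·tanφ'] / Σ W_i sinα_i, with Δl_i = b_i / cosα_i.
Slice 1: Δl = 1.9/cos0.5° = 1.900 m; N'_1 = 42·cos0.5° − 0·1.900 = 42.0; c'Δl = 5.32; W sinα = 0.4
Slice 2: Δl = 3.1/cos8.7° = 3.136 m; N'_2 = 235·cos8.7° − 4·3.136 = 219.8; c'Δl = 8.78; W sinα = 35.5
Slice 3: Δl = 2.5/cos18.3° = 2.633 m; N'_3 = 292·cos18.3° − 45·2.633 = 158.7; c'Δl = 7.37; W sinα = 91.7
Slice 4: Δl = 1.5/cos25.4° = 1.661 m; N'_4 = 153·cos25.4° − 38·1.661 = 75.1; c'Δl = 4.65; W sinα = 65.6
Slice 5: Δl = 2.8/cos33.5° = 3.358 m; N'_5 = 223·cos33.5° − 16·3.358 = 132.2; c'Δl = 9.40; W sinα = 123.1
Slice 6: Δl = 3.1/cos46.2° = 4.479 m; N'_6 = 106·cos46.2° − 4·4.479 = 55.5; c'Δl = 12.54; W sinα = 76.5
Σc'Δl = 48.1 kN/m; ΣN' = 683.3 kN/m; ΣW sinα = 392.8 kN/m
Resisting = 48.1 + 683.3·tan29.4° = 48.1 + 385.0 = 433.1 kN/m
FS = 433.1 / 392.8 = 1.102

FS = 1.10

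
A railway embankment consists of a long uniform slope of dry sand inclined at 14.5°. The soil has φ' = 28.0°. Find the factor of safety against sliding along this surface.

For a dry cohesionless infinite slope the factor of safety is FS = tanφ' / tanβ.
FS = tan28.0° / tan14.5° = 0.5317 / 0.2586 = 2.056

FS = 2.06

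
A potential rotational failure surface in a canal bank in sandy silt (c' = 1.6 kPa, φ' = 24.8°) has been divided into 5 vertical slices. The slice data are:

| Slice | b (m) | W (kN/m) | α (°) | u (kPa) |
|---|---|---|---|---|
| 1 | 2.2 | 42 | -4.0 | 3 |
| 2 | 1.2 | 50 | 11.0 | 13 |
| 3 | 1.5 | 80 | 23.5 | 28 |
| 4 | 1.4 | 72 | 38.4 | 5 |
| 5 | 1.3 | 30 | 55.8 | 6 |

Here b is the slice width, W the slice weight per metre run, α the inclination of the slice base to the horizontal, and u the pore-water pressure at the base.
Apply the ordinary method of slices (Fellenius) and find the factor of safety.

FS = 0.76

Ordinary method of slices: FS = Σ[c'·Δl_i + (W_i cosα_i − u_i·Δl_i)·tanφ'] / Σ W_i sinα_i, with Δl_i = b_i / cosα_i.
Slice 1: Δl = 2.2/cos(-4.0°) = 2.205 m; N'_1 = 42·cos(-4.0°) − 3·2.205 = 35.3; c'Δl = 3.53; W sinα = -2.9
Slice 2: Δl = 1.2/cos11.0° = 1.222 m; N'_2 = 50·cos11.0° − 13·1.222 = 33.2; c'Δl = 1.96; W sinα = 9.5
Slice 3: Δl = 1.5/cos23.5° = 1.636 m; N'_3 = 80·cos23.5° − 28·1.636 = 27.6; c'Δl = 2.62; W sinα = 31.9
Slice 4: Δl = 1.4/cos38.4° = 1.786 m; N'_4 = 72·cos38.4° − 5·1.786 = 47.5; c'Δl = 2.86; W sinα = 44.7
Slice 5: Δl = 1.3/cos55.8° = 2.313 m; N'_5 = 30·cos55.8° − 6·2.313 = 3.0; c'Δl = 3.70; W sinα = 24.8
Σc'Δl = 14.7 kN/m; ΣN' = 146.5 kN/m; ΣW sinα = 108.0 kN/m
Resisting = 14.7 + 146.5·tan24.8° = 14.7 + 67.7 = 82.4 kN/m
FS = 82.4 / 108.0 = 0.762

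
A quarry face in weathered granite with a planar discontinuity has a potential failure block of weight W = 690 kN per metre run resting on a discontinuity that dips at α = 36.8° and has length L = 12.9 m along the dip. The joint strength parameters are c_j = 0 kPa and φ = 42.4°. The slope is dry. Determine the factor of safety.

FS = 1.22

Resolving the block weight along and normal to the plane and applying the Mohr–Coulomb strength on the joint:
N' = W cosα = 690·cos36.8° = 552.5 kN/m
Driving force T = W sinα = 690·sin36.8° = 413.3 kN/m
Resisting force R = c_j·L + N'·tanφ = 0·12.9 + 552.5·tan42.4° = 0.0 + 504.5 = 504.5 kN/m
FS = R / T = 504.5 / 413.3 = 1.221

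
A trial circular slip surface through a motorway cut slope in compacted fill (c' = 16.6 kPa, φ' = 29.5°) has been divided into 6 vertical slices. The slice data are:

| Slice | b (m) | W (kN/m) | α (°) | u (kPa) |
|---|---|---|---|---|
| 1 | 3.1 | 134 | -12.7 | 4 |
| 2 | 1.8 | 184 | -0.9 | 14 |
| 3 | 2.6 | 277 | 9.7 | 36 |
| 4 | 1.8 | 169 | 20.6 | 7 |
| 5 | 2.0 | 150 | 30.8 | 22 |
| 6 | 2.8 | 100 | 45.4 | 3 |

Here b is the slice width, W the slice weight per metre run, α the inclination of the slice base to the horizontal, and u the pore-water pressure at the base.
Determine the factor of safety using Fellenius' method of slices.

FS = 3.06

Ordinary method of slices: FS = Σ[c'·Δl_i + (W_i cosα_i − u_i·Δl_i)·tanφ'] / Σ W_i sinα_i, with Δl_i = b_i / cosα_i.
Slice 1: Δl = 3.1/cos(-12.7°) = 3.178 m; N'_1 = 134·cos(-12.7°) − 4·3.178 = 118.0; c'Δl = 52.75; W sinα = -29.5
Slice 2: Δl = 1.8/cos(-0.9°) = 1.800 m; N'_2 = 184·cos(-0.9°) − 14·1.800 = 158.8; c'Δl = 29.88; W sinα = -2.9
Slice 3: Δl = 2.6/cos9.7° = 2.638 m; N'_3 = 277·cos9.7° − 36·2.638 = 178.1; c'Δl = 43.79; W sinα = 46.7
Slice 4: Δl = 1.8/cos20.6° = 1.923 m; N'_4 = 169·cos20.6° − 7·1.923 = 144.7; c'Δl = 31.92; W sinα = 59.5
Slice 5: Δl = 2.0/cos30.8° = 2.328 m; N'_5 = 150·cos30.8° − 22·2.328 = 77.6; c'Δl = 38.65; W sinα = 76.8
Slice 6: Δl = 2.8/cos45.4° = 3.988 m; N'_6 = 100·cos45.4° − 3·3.988 = 58.3; c'Δl = 66.20; W sinα = 71.2
Σc'Δl = 263.2 kN/m; ΣN' = 735.5 kN/m; ΣW sinα = 221.8 kN/m
Resisting = 263.2 + 735.5·tan29.5° = 263.2 + 416.1 = 679.3 kN/m
FS = 679.3 / 221.8 = 3.063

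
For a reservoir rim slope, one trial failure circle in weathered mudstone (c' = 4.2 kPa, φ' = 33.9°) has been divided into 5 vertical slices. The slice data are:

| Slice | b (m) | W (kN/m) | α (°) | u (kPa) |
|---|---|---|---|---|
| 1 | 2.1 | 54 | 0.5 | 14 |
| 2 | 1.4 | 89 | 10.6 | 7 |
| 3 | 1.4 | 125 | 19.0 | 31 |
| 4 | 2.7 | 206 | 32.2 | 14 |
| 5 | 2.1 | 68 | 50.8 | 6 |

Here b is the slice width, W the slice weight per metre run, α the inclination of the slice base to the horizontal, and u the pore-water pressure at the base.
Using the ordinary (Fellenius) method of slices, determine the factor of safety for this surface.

FS = 1.22

Ordinary method of slices: FS = Σ[c'·Δl_i + (W_i cosα_i − u_i·Δl_i)·tanφ'] / Σ W_i sinα_i, with Δl_i = b_i / cosα_i.
Slice 1: Δl = 2.1/cos0.5° = 2.100 m; N'_1 = 54·cos0.5° − 14·2.100 = 24.6; c'Δl = 8.82; W sinα = 0.5
Slice 2: Δl = 1.4/cos10.6° = 1.424 m; N'_2 = 89·cos10.6° − 7·1.424 = 77.5; c'Δl = 5.98; W sinα = 16.4
Slice 3: Δl = 1.4/cos19.0° = 1.481 m; N'_3 = 125·cos19.0° − 31·1.481 = 72.3; c'Δl = 6.22; W sinα = 40.7
Slice 4: Δl = 2.7/cos32.2° = 3.191 m; N'_4 = 206·cos32.2° − 14·3.191 = 129.6; c'Δl = 13.40; W sinα = 109.8
Slice 5: Δl = 2.1/cos50.8° = 3.323 m; N'_5 = 68·cos50.8° − 6·3.323 = 23.0; c'Δl = 13.96; W sinα = 52.7
Σc'Δl = 48.4 kN/m; ΣN' = 327.1 kN/m; ΣW sinα = 220.0 kN/m
Resisting = 48.4 + 327.1·tan33.9° = 48.4 + 219.8 = 268.2 kN/m
FS = 268.2 / 220.0 = 1.219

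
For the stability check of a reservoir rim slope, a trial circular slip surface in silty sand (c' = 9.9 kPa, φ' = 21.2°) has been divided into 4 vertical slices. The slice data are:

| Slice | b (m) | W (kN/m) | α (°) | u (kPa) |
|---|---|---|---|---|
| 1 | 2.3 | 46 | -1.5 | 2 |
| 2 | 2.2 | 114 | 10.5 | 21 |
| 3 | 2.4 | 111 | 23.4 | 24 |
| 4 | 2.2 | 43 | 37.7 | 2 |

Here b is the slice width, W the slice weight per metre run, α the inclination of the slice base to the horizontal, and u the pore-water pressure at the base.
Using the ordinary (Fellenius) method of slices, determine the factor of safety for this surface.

Ordinary method of slices: FS = Σ[c'·Δl_i + (W_i cosα_i − u_i·Δl_i)·tanφ'] / Σ W_i sinα_i, with Δl_i = b_i / cosα_i.
Slice 1: Δl = 2.3/cos(-1.5°) = 2.301 m; N'_1 = 46·cos(-1.5°) − 2·2.301 = 41.4; c'Δl = 22.78; W sinα = -1.2
Slice 2: Δl = 2.2/cos10.5° = 2.237 m; N'_2 = 114·cos10.5° − 21·2.237 = 65.1; c'Δl = 22.15; W sinα = 20.8
Slice 3: Δl = 2.4/cos23.4° = 2.615 m; N'_3 = 111·cos23.4° − 24·2.615 = 39.1; c'Δl = 25.89; W sinα = 44.1
Slice 4: Δl = 2.2/cos37.7° = 2.781 m; N'_4 = 43·cos37.7° − 2·2.781 = 28.5; c'Δl = 27.53; W sinα = 26.3
Σc'Δl = 98.3 kN/m; ΣN' = 174.1 kN/m; ΣW sinα = 89.9 kN/m
Resisting = 98.3 + 174.1·tan21.2° = 98.3 + 67.5 = 165.9 kN/m
FS = 165.9 / 89.9 = 1.844

FS = 1.84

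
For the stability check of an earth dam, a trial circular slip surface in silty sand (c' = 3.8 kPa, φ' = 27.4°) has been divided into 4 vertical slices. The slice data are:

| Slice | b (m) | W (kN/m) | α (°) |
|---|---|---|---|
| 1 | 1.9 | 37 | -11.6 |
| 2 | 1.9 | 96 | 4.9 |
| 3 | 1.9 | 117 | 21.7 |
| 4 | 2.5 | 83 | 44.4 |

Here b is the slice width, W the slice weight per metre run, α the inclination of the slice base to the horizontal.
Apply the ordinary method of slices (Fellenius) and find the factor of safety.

FS = 1.87

Ordinary method of slices: FS = Σ[c'·Δl_i + (W_i cosα_i)·tanφ'] / Σ W_i sinα_i, with Δl_i = b_i / cosα_i.
Slice 1: Δl = 1.9/cos(-11.6°) = 1.940 m; N'_1 = 37·cos(-11.6°) = 36.2; c'Δl = 7.37; W sinα = -7.4
Slice 2: Δl = 1.9/cos4.9° = 1.907 m; N'_2 = 96·cos4.9° = 95.6; c'Δl = 7.25; W sinα = 8.2
Slice 3: Δl = 1.9/cos21.7° = 2.045 m; N'_3 = 117·cos21.7° = 108.7; c'Δl = 7.77; W sinα = 43.3
Slice 4: Δl = 2.5/cos44.4° = 3.499 m; N'_4 = 83·cos44.4° = 59.3; c'Δl = 13.30; W sinα = 58.1
Σc'Δl = 35.7 kN/m; ΣN' = 299.9 kN/m; ΣW sinα = 102.1 kN/m
Resisting = 35.7 + 299.9·tan27.4° = 35.7 + 155.5 = 191.1 kN/m
FS = 191.1 / 102.1 = 1.872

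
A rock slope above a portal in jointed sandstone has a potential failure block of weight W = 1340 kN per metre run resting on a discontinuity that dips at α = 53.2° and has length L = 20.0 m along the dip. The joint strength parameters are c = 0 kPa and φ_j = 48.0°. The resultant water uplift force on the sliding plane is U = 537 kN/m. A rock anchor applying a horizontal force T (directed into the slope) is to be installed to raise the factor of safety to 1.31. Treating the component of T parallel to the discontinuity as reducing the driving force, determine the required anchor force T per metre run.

T = 663 kN/m

Resolving forces along and normal to the sliding plane, with the horizontal anchor force T adding T·sinα to the effective normal force and T·cosα acting up the plane against the driving force:
FS = [cL + (W cosα − U + T sinα) tanφ_j] / [W sinα − T cosα]
Without the anchor: N' = 265.7 kN/m, driving T_d = 1073.0 kN/m, resisting R = 0·20.0 + 265.7·tan48.0° = 295.1 kN/m, FS = 0.28.
Setting FS = 1.31 and solving for T:
1.31·(1073.0 − T cos53.2°) = 295.1 + T sin53.2°·tan48.0°
T·(sin53.2°·tan48.0° + 1.31·cos53.2°) = 1.31·1073.0 − 295.1
T·(0.8007·1.1106 + 1.31·0.5990) = 1405.6 − 295.1 = 1110.5
T·1.6740 = 1110.5
T = 663.4 kN/m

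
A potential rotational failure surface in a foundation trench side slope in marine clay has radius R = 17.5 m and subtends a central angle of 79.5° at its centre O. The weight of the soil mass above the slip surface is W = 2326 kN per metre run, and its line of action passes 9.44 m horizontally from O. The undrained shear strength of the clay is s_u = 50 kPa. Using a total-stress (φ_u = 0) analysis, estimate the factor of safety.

Taking moments about the centre O, the resisting moment is provided by the undrained shear strength acting along the arc:
Arc length L_a = R·θ = 17.5·(79.5°·π/180) = 17.5·1.3875 = 24.28 m
M_R = s_u·L_a·R = 50·24.28·17.5 = 21246.7 kN·m/m
M_D = W·d = 2326·9.44 = 21957.4 kN·m/m
FS = M_R / M_D = 21246.7 / 21957.4 = 0.968

FS = 0.97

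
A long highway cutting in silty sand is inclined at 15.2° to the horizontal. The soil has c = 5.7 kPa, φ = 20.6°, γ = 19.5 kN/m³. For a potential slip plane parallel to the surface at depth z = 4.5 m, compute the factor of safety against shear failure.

For an infinite slope with a slip plane parallel to the surface (no pore pressure): FS = [c + γz cos²β tanφ] / [γz sinβ cosβ].
γz = 19.5·4.5 = 87.75 kN/m²
Numerator = 5.7 + 87.75·cos²15.2°·tan20.6° = 5.7 + 87.75·0.9313·0.3759 = 36.416 kPa
Denominator = 87.75·sin15.2°·cos15.2° = 87.75·0.2622·0.9650 = 22.202 kPa
FS = 36.416 / 22.202 = 1.640

FS = 1.64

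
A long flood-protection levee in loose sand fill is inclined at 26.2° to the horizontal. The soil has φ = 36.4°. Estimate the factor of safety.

For a dry cohesionless infinite slope the factor of safety is FS = tanφ / tanβ.
FS = tan36.4° / tan26.2° = 0.7373 / 0.4921 = 1.498

FS = 1.50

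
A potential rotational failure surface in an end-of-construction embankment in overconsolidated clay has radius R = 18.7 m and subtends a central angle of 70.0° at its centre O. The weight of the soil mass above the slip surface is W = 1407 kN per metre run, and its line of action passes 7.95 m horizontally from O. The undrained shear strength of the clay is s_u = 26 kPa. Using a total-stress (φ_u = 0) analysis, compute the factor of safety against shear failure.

FS = 0.99

Taking moments about the centre O, the resisting moment is provided by the undrained shear strength acting along the arc:
Arc length L_a = R·θ = 18.7·(70.0°·π/180) = 18.7·1.2217 = 22.85 m
M_R = s_u·L_a·R = 26·22.85·18.7 = 11107.9 kN·m/m
M_D = W·d = 1407·7.95 = 11185.6 kN·m/m
FS = M_R / M_D = 11107.9 / 11185.6 = 0.993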